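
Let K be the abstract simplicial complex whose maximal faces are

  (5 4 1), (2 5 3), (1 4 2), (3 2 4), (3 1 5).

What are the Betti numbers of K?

b_0 = 1, b_1 = 1, b_2 = 0.

We work with the vertex ordering 1 < 2 < 3 < 4 < 5. The simplices of K, each written with vertices in increasing order, are:

  0-simplices (5): [1], [2], [3], [4], [5]
  1-simplices (10): [1,2], [1,3], [1,4], [1,5], [2,3], [2,4], [2,5], [3,4], [3,5], [4,5]
  2-simplices (5): [1,2,4], [1,3,5], [1,4,5], [2,3,4], [2,3,5]

so the chain groups are C_0 ≅ Z^5, C_1 ≅ Z^10, C_2 ≅ Z^5.

Boundary ∂_1: C_1 → C_0 is given by ∂[p,q] = [q] − [p]. For instance
  ∂[1,5] = [5] − [1].
As a 5×10 matrix over Z this has rank 4, with invariant factors (1,1,1,1).

Boundary ∂_2: C_2 → C_1 sends each 2-simplex [p,q,r] to [q,r] − [p,r] + [p,q]. For instance
  ∂[1,4,5] = [4,5] − [1,5] + [1,4],
  ∂[1,2,4] = [2,4] − [1,4] + [1,2].
The resulting 10×5 matrix has rank 5, and its Smith normal form has invariant factors (1,1,1,1,1).

Computing H_k = (kernel of ∂_k) / (image of ∂_{k+1}):

  H_0: rank C_0 − rank ∂_1 = 5 − 4 = 1, and the invariant factors of ∂_1 are all 1, so H_0 ≅ Z.
  H_1: rank ker ∂_1 − rank ∂_2 = (10 − 4) − 5 = 1, and the invariant factors of ∂_2 are all 1, so H_1 ≅ Z.
  H_2: rank ker ∂_2 − rank ∂_3 = (5 − 5) − 0 = 0, and there is no ∂_3, so H_2 ≅ 0.

(K is a triangulation of the Möbius band.)

Hence the Betti numbers are b_0 = 1, b_1 = 1, b_2 = 0.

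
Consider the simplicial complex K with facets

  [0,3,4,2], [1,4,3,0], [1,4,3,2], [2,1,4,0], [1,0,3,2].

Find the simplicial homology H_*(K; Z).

H_0 = Z,  H_1 = 0,  H_2 = 0,  H_3 = Z.

We work with the vertex ordering 0 < 1 < 2 < 3 < 4. The simplices of K, each written with vertices in increasing order, are:

  0-simplices (5): [0], [1], [2], [3], [4]
  1-simplices (10): [0,1], [0,2], [0,3], [0,4], [1,2], [1,3], [1,4], [2,3], [2,4], [3,4]
  2-simplices (10): [0,1,2], [0,1,3], [0,1,4], [0,2,3], [0,2,4], [0,3,4], [1,2,3], [1,2,4], [1,3,4], [2,3,4]
  3-simplices (5): [0,1,2,3], [0,1,2,4], [0,1,3,4], [0,2,3,4], [1,2,3,4]

giving chain groups C_0 ≅ Z^5, C_1 ≅ Z^10, C_2 ≅ Z^10, C_3 ≅ Z^5.

∂_1: C_1 → C_0 is given by ∂[p,q] = [q] − [p]. For instance
  ∂[1,2] = [2] − [1].
The 5×10 boundary matrix has rank 4 and Smith normal form diag(1,1,1,1).

The boundary map ∂_2: C_2 → C_1 acts by ∂[p,q,r] = [q,r] − [p,r] + [p,q]. For instance
  ∂[0,2,4] = [2,4] − [0,4] + [0,2],
  ∂[0,2,3] = [2,3] − [0,3] + [0,2].
As a 10×10 matrix over Z this has rank 6, with invariant factors (1,1,1,1,1,1).

The boundary map ∂_3: C_3 → C_2 sends each 3-simplex σ to the alternating sum Σ_i (−1)^i (σ with its i-th vertex removed). For instance
  ∂[0,1,2,3] = [1,2,3] − [0,2,3] + [0,1,3] − [0,1,2],
  ∂[0,2,3,4] = [2,3,4] − [0,3,4] + [0,2,4] − [0,2,3].
The 10×5 boundary matrix has rank 4 and Smith normal form diag(1,1,1,1).

Computing H_k = (kernel of ∂_k) / (image of ∂_{k+1}):

  H_0: rank C_0 − rank ∂_1 = 5 − 4 = 1, and the invariant factors of ∂_1 are all 1, so H_0 = Z.
  H_1: rank ker ∂_1 − rank ∂_2 = (10 − 4) − 6 = 0, and the invariant factors of ∂_2 are all 1, so H_1 = 0.
  H_2: rank ker ∂_2 − rank ∂_3 = (10 − 6) − 4 = 0, and the invariant factors of ∂_3 are all 1, so H_2 = 0.
  H_3: rank ker ∂_3 − rank ∂_4 = (5 − 4) − 0 = 1, and there is no ∂_4, so H_3 = Z.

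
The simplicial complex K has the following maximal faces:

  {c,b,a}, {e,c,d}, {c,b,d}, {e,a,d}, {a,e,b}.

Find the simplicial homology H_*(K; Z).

H_0 ≅ Z,  H_1 ≅ Z,  H_2 = 0.

We work with the vertex ordering a < b < c < d < e. The simplices of K, each written with vertices in increasing order, are:

  0-simplices (5): a, b, c, d, e
  1-simplices (10): ab, ac, ad, ae, bc, bd, be, cd, ce, de
  2-simplices (5): abc, abe, ade, bcd, cde

giving chain groups C_0 ≅ Z^5, C_1 ≅ Z^10, C_2 ≅ Z^5.

The boundary map ∂_1: C_1 → C_0 sends each edge [p,q] (with p < q) to q − p. For instance
  ∂de = e − d.
The 5×10 boundary matrix has rank 4 and Smith normal form diag(1,1,1,1).

∂_2: C_2 → C_1 sends each 2-simplex [p,q,r] to [q,r] − [p,r] + [p,q]. For instance
  ∂bcd = cd − bd + bc,
  ∂cde = de − ce + cd.
The 10×5 boundary matrix has rank 5 and Smith normal form diag(1,1,1,1,1).

From H_k ≅ ker(∂_k) / im(∂_{k+1}) we obtain:

  H_0: rank C_0 − rank ∂_1 = 5 − 4 = 1, and the invariant factors of ∂_1 are all 1, so H_0 ≅ Z.
  H_1: rank ker ∂_1 − rank ∂_2 = (10 − 4) − 5 = 1, and the invariant factors of ∂_2 are all 1, so H_1 ≅ Z.
  H_2: rank ker ∂_2 − rank ∂_3 = (5 − 5) − 0 = 0, and there is no ∂_3, so H_2 ≅ 0.

As a check, the Euler characteristic is 5 − 10 + 5 = 0, which agrees with 1 − 1 + 0 = 0.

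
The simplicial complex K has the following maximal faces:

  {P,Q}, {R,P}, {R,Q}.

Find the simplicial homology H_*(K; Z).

K has 3 vertices, 3 edges.
rank ∂_0 = 0, rank ∂_1 = 2 ⇒ b_0 = 3 − 0 − 2 = 1; all invariant factors of ∂_1 are 1 so no torsion. So H_0 = Z.
rank ∂_1 = 2, rank ∂_2 = 0 ⇒ b_1 = 3 − 2 − 0 = 1. So H_1 = Z.

H_0 = Z,  H_1 = Z.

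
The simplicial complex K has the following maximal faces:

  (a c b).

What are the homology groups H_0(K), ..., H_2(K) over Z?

H_0 ≅ Z,  H_1 = 0,  H_2 = 0.

Order the vertices as a < b < c. Listing each simplex with vertices in this order, K has dimension 2 with simplices:

  0-simplices (3): a, b, c
  1-simplices (3): ab, ac, bc
  2-simplices (1): abc

giving chain groups C_0 ≅ Z^3, C_1 ≅ Z^3, C_2 ≅ Z^1.

The boundary map ∂_1: C_1 → C_0 is given by ∂[p,q] = [q] − [p]. For instance
  ∂ab = b − a.
The resulting 3×3 matrix has rank 2, and its Smith normal form has invariant factors (1,1).

Boundary ∂_2: C_2 → C_1 acts by ∂[p,q,r] = [q,r] − [p,r] + [p,q]. For instance
  ∂abc = bc − ac + ab.
As a 3×1 matrix over Z this has rank 1, with invariant factors (1).

Computing H_k = (kernel of ∂_k) / (image of ∂_{k+1}):

  H_0: rank C_0 − rank ∂_1 = 3 − 2 = 1, and the invariant factors of ∂_1 are all 1, so H_0 ≅ Z.
  H_1: rank ker ∂_1 − rank ∂_2 = (3 − 2) − 1 = 0, and the invariant factors of ∂_2 are all 1, so H_1 ≅ 0.
  H_2: rank ker ∂_2 − rank ∂_3 = (1 − 1) − 0 = 0, and there is no ∂_3, so H_2 ≅ 0.

As a check, the Euler characteristic is 3 − 3 + 1 = 1, which agrees with 1 − 0 + 0 = 1.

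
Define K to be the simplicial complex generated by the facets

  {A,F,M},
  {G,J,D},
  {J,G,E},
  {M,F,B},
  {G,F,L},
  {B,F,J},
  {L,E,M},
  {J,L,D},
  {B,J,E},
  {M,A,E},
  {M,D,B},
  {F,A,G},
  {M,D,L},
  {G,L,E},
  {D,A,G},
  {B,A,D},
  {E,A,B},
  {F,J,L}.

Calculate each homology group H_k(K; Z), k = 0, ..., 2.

We work with the vertex ordering A < B < D < E < F < G < J < L < M. The simplices of K, each written with vertices in increasing order, are:

  0-simplices (9): A, B, D, E, F, G, J, L, M
  1-simplices (27): AB, AD, AE, AF, AG, AM, BD, BE, BF, BJ, BM, DG, DJ, DL, DM, EG, EJ, EL, EM, FG, FJ, FL, FM, GJ, GL, JL, LM
  2-simplices (18): ABD, ABE, ADG, AEM, AFG, AFM, BDM, BEJ, BFJ, BFM, DGJ, DJL, DLM, EGJ, EGL, ELM, FGL, FJL

so the chain groups are C_0 ≅ Z^9, C_1 ≅ Z^27, C_2 ≅ Z^18.

The boundary map ∂_1: C_1 → C_0 sends each edge [p,q] (with p < q) to q − p. For instance
  ∂BF = F − B.
The resulting 9×27 matrix has rank 8, and its Smith normal form has invariant factors (1,1,1,1,1,1,1,1).

∂_2: C_2 → C_1 maps a triangle to the signed sum of its edges. For instance
  ∂DLM = LM − DM + DL,
  ∂AFG = FG − AG + AF.
This gives a 27×18 integer matrix of rank 18; reducing to Smith normal form yields diagonal entries (1,1,1,1,1,1,1,1,1,1,1,1,1,1,1,1,1,2).

Computing H_k = (kernel of ∂_k) / (image of ∂_{k+1}):

  H_0: rank C_0 − rank ∂_1 = 9 − 8 = 1, and the invariant factors of ∂_1 are all 1, so H_0 = Z.
  H_1: rank ker ∂_1 − rank ∂_2 = (27 − 8) − 18 = 1, and ∂_2 has invariant factor 2 > 1, so H_1 = Z ⊕ Z/2Z.
  H_2: rank ker ∂_2 − rank ∂_3 = (18 − 18) − 0 = 0, and there is no ∂_3, so H_2 = 0.

As a check, the Euler characteristic is 9 − 27 + 18 = 0, which agrees with 1 − 1 + 0 = 0.

H_0 = Z,  H_1 = Z ⊕ Z/2Z,  H_2 = 0.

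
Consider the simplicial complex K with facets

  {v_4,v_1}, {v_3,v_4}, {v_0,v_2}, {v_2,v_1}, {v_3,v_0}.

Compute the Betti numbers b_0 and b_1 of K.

b_0 = 1, b_1 = 1.

We work with the vertex ordering v_0 < v_1 < v_2 < v_3 < v_4. The simplices of K, each written with vertices in increasing order, are:

  0-simplices (5): [v_0], [v_1], [v_2], [v_3], [v_4]
  1-simplices (5): [v_0,v_2], [v_0,v_3], [v_1,v_2], [v_1,v_4], [v_3,v_4]

so the chain groups are C_0 ≅ Z^5, C_1 ≅ Z^5.

Boundary ∂_1: C_1 → C_0 is given by ∂[p,q] = [q] − [p].
The resulting 5×5 matrix has rank 4, and its Smith normal form has invariant factors (1,1,1,1).

Now H_k = ker ∂_k / im ∂_{k+1}, so:

  H_0: rank C_0 − rank ∂_1 = 5 − 4 = 1, and the invariant factors of ∂_1 are all 1, so H_0 = Z.
  H_1: rank ker ∂_1 − rank ∂_2 = (5 − 4) − 0 = 1, and there is no ∂_2, so H_1 = Z.

As a check, the Euler characteristic is 5 − 5 = 0, which agrees with 1 − 1 = 0.

Hence the Betti numbers are b_0 = 1, b_1 = 1.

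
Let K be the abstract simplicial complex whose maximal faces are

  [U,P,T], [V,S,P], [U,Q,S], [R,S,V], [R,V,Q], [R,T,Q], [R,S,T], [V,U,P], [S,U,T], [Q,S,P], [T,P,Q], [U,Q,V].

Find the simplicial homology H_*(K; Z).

Order the vertices as P < Q < R < S < T < U < V. Listing each simplex with vertices in this order, K has dimension 2 with simplices:

  0-simplices (7): P, Q, R, S, T, U, V
  1-simplices (18): PQ, PS, PT, PU, PV, QR, QS, QT, QU, QV, RS, RT, RV, ST, SU, SV, TU, UV
  2-simplices (12): PQS, PQT, PSV, PTU, PUV, QRT, QRV, QSU, QUV, RST, RSV, STU

Hence C_0 ≅ Z^7, C_1 ≅ Z^18, C_2 ≅ Z^12.

∂_1: C_1 → C_0 sends each edge [p,q] (with p < q) to q − p.
As a 7×18 matrix over Z this has rank 6, with invariant factors (1,1,1,1,1,1).

∂_2: C_2 → C_1 maps a triangle to the signed sum of its edges. For instance
  ∂RST = ST − RT + RS,
  ∂PTU = TU − PU + PT.
The 18×12 boundary matrix has rank 12 and Smith normal form diag(1,1,1,1,1,1,1,1,1,1,1,2).

From H_k ≅ ker(∂_k) / im(∂_{k+1}) we obtain:

  H_0: rank C_0 − rank ∂_1 = 7 − 6 = 1, and the invariant factors of ∂_1 are all 1, so H_0 = Z.
  H_1: rank ker ∂_1 − rank ∂_2 = (18 − 6) − 12 = 0, and ∂_2 has invariant factor 2 > 1, so H_1 = Z/2.
  H_2: rank ker ∂_2 − rank ∂_3 = (12 − 12) − 0 = 0, and there is no ∂_3, so H_2 = 0.

(K is a triangulation of the real projective plane RP^2.)

H_0 ≅ Z,  H_1 ≅ Z/2,  H_2 = 0.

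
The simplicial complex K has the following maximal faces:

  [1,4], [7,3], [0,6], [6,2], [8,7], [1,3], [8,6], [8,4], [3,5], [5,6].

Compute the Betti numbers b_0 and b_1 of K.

b_0 = 1, b_1 = 2.

We work with the vertex ordering 0 < 1 < 2 < 3 < 4 < 5 < 6 < 7 < 8. The simplices of K, each written with vertices in increasing order, are:

  0-simplices (9): [0], [1], [2], [3], [4], [5], [6], [7], [8]
  1-simplices (10): [0,6], [1,3], [1,4], [2,6], [3,5], [3,7], [4,8], [5,6], [6,8], [7,8]

Hence C_0 ≅ Z^9, C_1 ≅ Z^10.

Boundary ∂_1: C_1 → C_0 maps an edge to its endpoints' difference, ∂[p,q] = q − p. For instance
  ∂[1,3] = [3] − [1].
As a 9×10 matrix over Z this has rank 8, with invariant factors (1,1,1,1,1,1,1,1).

Now H_k = ker ∂_k / im ∂_{k+1}, so:

  H_0: rank C_0 − rank ∂_1 = 9 − 8 = 1, and the invariant factors of ∂_1 are all 1, so H_0 ≅ Z.
  H_1: rank ker ∂_1 − rank ∂_2 = (10 − 8) − 0 = 2, and there is no ∂_2, so H_1 ≅ Z^2.

Hence the Betti numbers are b_0 = 1, b_1 = 2.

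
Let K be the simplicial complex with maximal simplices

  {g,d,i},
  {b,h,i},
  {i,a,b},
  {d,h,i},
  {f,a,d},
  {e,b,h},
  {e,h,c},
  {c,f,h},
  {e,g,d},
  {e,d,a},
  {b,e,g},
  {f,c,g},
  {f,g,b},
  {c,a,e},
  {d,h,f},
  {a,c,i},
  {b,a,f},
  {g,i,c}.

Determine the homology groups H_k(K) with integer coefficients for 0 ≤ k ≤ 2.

Take the total order a < b < c < d < e < f < g < h < i on the vertex set. Then K (dimension 2) consists of the simplices:

  0-simplices (9): a, b, c, d, e, f, g, h, i
  1-simplices (27): ab, ac, ad, ae, af, ai, be, bf, bg, bh, bi, ce, cf, cg, ch, ci, de, df, dg, dh, di, eg, eh, fg, fh, gi, hi
  2-simplices (18): abf, abi, ace, aci, ade, adf, beg, beh, bfg, bhi, ceh, cfg, cfh, cgi, deg, dfh, dgi, dhi

Hence C_0 ≅ Z^9, C_1 ≅ Z^27, C_2 ≅ Z^18.

The boundary map ∂_1: C_1 → C_0 sends each edge [p,q] (with p < q) to q − p. For instance
  ∂gi = i − g.
The 9×27 boundary matrix has rank 8 and Smith normal form diag(1,1,1,1,1,1,1,1).

∂_2: C_2 → C_1 maps a triangle to the signed sum of its edges. For instance
  ∂bhi = hi − bi + bh,
  ∂abi = bi − ai + ab.
As a 27×18 matrix over Z this has rank 17, with invariant factors (1,1,1,1,1,1,1,1,1,1,1,1,1,1,1,1,1).

From H_k ≅ ker(∂_k) / im(∂_{k+1}) we obtain:

  H_0: rank C_0 − rank ∂_1 = 9 − 8 = 1, and the invariant factors of ∂_1 are all 1, so H_0 ≅ Z.
  H_1: rank ker ∂_1 − rank ∂_2 = (27 − 8) − 17 = 2, and the invariant factors of ∂_2 are all 1, so H_1 ≅ Z^2.
  H_2: rank ker ∂_2 − rank ∂_3 = (18 − 17) − 0 = 1, and there is no ∂_3, so H_2 ≅ Z.

(K is a triangulation of the torus T^2.)

H_0 = Z,  H_1 = Z^2,  H_2 = Z.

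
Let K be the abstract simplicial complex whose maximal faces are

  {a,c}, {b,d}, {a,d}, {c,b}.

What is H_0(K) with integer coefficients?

H_0 = Z.

K has 4 vertices, 4 edges.
rank ∂_0 = 0, rank ∂_1 = 3 ⇒ b_0 = 4 − 0 − 3 = 1; all invariant factors of ∂_1 are 1 so no torsion. So H_0 = Z.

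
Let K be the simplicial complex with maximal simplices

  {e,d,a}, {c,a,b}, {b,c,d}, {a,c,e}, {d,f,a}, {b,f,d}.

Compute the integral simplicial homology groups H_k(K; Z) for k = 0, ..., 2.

H_0 ≅ Z,  H_1 ≅ Z,  H_2 = 0.

Take the total order a < b < c < d < e < f on the vertex set. Then K (dimension 2) consists of the simplices:

  0-simplices (6): a, b, c, d, e, f
  1-simplices (12): ab, ac, ad, ae, af, bc, bd, bf, cd, ce, de, df
  2-simplices (6): abc, ace, ade, adf, bcd, bdf

giving chain groups C_0 ≅ Z^6, C_1 ≅ Z^12, C_2 ≅ Z^6.

∂_1: C_1 → C_0 is given by ∂[p,q] = [q] − [p].
As a 6×12 matrix over Z this has rank 5, with invariant factors (1,1,1,1,1).

∂_2: C_2 → C_1 acts by ∂[p,q,r] = [q,r] − [p,r] + [p,q]. For instance
  ∂bcd = cd − bd + bc,
  ∂ade = de − ae + ad.
The 12×6 boundary matrix has rank 6 and Smith normal form diag(1,1,1,1,1,1).

From H_k ≅ ker(∂_k) / im(∂_{k+1}) we obtain:

  H_0: rank C_0 − rank ∂_1 = 6 − 5 = 1, and the invariant factors of ∂_1 are all 1, so H_0 ≅ Z.
  H_1: rank ker ∂_1 − rank ∂_2 = (12 − 5) − 6 = 1, and the invariant factors of ∂_2 are all 1, so H_1 ≅ Z.
  H_2: rank ker ∂_2 − rank ∂_3 = (6 − 6) − 0 = 0, and there is no ∂_3, so H_2 ≅ 0.

As a check, the Euler characteristic is 6 − 12 + 6 = 0, which agrees with 1 − 1 + 0 = 0.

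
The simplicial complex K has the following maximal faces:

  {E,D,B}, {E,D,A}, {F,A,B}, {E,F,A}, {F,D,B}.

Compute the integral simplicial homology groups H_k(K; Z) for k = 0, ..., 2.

H_0 ≅ Z,  H_1 ≅ Z,  H_2 = 0.

Fix the vertex order A < B < D < E < F and write every simplex with vertices in increasing order. Then dim K = 2 and the simplices of K are:

  0-simplices (5): A, B, D, E, F
  1-simplices (10): AB, AD, AE, AF, BD, BE, BF, DE, DF, EF
  2-simplices (5): ABF, ADE, AEF, BDE, BDF

so the chain groups are C_0 ≅ Z^5, C_1 ≅ Z^10, C_2 ≅ Z^5.

The boundary map ∂_1: C_1 → C_0 maps an edge to its endpoints' difference, ∂[p,q] = q − p. For instance
  ∂EF = F − E.
The resulting 5×10 matrix has rank 4, and its Smith normal form has invariant factors (1,1,1,1).

Boundary ∂_2: C_2 → C_1 maps a triangle to the signed sum of its edges. For instance
  ∂ABF = BF − AF + AB,
  ∂AEF = EF − AF + AE.
This gives a 10×5 integer matrix of rank 5; reducing to Smith normal form yields diagonal entries (1,1,1,1,1).

Computing H_k = (kernel of ∂_k) / (image of ∂_{k+1}):

  H_0: rank C_0 − rank ∂_1 = 5 − 4 = 1, and the invariant factors of ∂_1 are all 1, so H_0 ≅ Z.
  H_1: rank ker ∂_1 − rank ∂_2 = (10 − 4) − 5 = 1, and the invariant factors of ∂_2 are all 1, so H_1 ≅ Z.
  H_2: rank ker ∂_2 − rank ∂_3 = (5 − 5) − 0 = 0, and there is no ∂_3, so H_2 ≅ 0.

(K is a triangulation of the Möbius band.)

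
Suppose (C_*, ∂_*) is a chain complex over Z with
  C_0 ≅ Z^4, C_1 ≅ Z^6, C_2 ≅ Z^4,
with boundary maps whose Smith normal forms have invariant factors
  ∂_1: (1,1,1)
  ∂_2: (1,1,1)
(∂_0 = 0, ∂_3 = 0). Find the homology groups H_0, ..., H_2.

H_0 = Z,  H_1 = 0,  H_2 = Z.

H_0: b_0 = 4 − 0 − 3 = 1; torsion from ∂_1 factors > 1: none. So H_0 = Z.
H_1: b_1 = 6 − 3 − 3 = 0; torsion from ∂_2 factors > 1: none. So H_1 = 0.
H_2: b_2 = 4 − 3 − 0 = 1; torsion from ∂_3 factors > 1: none. So H_2 = Z.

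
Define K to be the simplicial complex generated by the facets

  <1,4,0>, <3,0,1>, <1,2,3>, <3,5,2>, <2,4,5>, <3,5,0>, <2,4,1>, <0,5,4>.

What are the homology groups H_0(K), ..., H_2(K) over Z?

H_0 ≅ Z,  H_1 = 0,  H_2 ≅ Z.

K has 6 vertices, 12 edges, 8 triangles.
rank ∂_0 = 0, rank ∂_1 = 5 ⇒ b_0 = 6 − 0 − 5 = 1; all invariant factors of ∂_1 are 1 so no torsion. So H_0 = Z.
rank ∂_1 = 5, rank ∂_2 = 7 ⇒ b_1 = 12 − 5 − 7 = 0; all invariant factors of ∂_2 are 1 so no torsion. So H_1 = 0.
rank ∂_2 = 7, rank ∂_3 = 0 ⇒ b_2 = 8 − 7 − 0 = 1. So H_2 = Z.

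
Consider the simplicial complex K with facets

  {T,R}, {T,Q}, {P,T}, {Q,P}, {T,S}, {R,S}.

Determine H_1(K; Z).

We work with the vertex ordering P < Q < R < S < T. The simplices of K, each written with vertices in increasing order, are:

  0-simplices (5): P, Q, R, S, T
  1-simplices (6): PQ, PT, QT, RS, RT, ST

giving chain groups C_0 ≅ Z^5, C_1 ≅ Z^6.

∂_1: C_1 → C_0 sends each edge [p,q] (with p < q) to q − p.
This gives a 5×6 integer matrix of rank 4; reducing to Smith normal form yields diagonal entries (1,1,1,1).

Computing H_k = (kernel of ∂_k) / (image of ∂_{k+1}):

  H_1: rank ker ∂_1 − rank ∂_2 = (6 − 4) − 0 = 2, and there is no ∂_2, so H_1 = Z^2.

H_1 ≅ Z^2.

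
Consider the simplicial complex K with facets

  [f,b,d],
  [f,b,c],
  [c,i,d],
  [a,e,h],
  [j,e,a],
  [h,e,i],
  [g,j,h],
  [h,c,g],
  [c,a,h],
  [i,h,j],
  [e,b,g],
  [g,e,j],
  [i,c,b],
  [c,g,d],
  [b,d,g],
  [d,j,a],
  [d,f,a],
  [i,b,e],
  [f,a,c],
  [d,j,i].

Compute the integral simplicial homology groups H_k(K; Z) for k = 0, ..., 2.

H_0 = Z,  H_1 = Z ⊕ Z/2Z,  H_2 = 0.

Fix the vertex order a < b < c < d < e < f < g < h < i < j and write every simplex with vertices in increasing order. Then dim K = 2 and the simplices of K are:

  0-simplices (10): a, b, c, d, e, f, g, h, i, j
  1-simplices (30): ac, ad, ae, af, ah, aj, bc, bd, be, bf, bg, bi, cd, cf, cg, ch, ci, df, dg, di, dj, eg, eh, ei, ej, gh, gj, hi, hj, ij
  2-simplices (20): acf, ach, adf, adj, aeh, aej, bcf, bci, bdf, bdg, beg, bei, cdg, cdi, cgh, dij, egj, ehi, ghj, hij

Hence C_0 ≅ Z^10, C_1 ≅ Z^30, C_2 ≅ Z^20.

Boundary ∂_1: C_1 → C_0 maps an edge to its endpoints' difference, ∂[p,q] = q − p. For instance
  ∂eg = g − e.
This gives a 10×30 integer matrix of rank 9; reducing to Smith normal form yields diagonal entries (1,1,1,1,1,1,1,1,1).

The boundary map ∂_2: C_2 → C_1 maps a triangle to the signed sum of its edges. For instance
  ∂bci = ci − bi + bc,
  ∂beg = eg − bg + be.
As a 30×20 matrix over Z this has rank 20, with invariant factors (1,1,1,1,1,1,1,1,1,1,1,1,1,1,1,1,1,1,1,2).

Computing H_k = (kernel of ∂_k) / (image of ∂_{k+1}):

  H_0: rank C_0 − rank ∂_1 = 10 − 9 = 1, and the invariant factors of ∂_1 are all 1, so H_0 = Z.
  H_1: rank ker ∂_1 − rank ∂_2 = (30 − 9) − 20 = 1, and ∂_2 has invariant factor 2 > 1, so H_1 = Z ⊕ Z/2Z.
  H_2: rank ker ∂_2 − rank ∂_3 = (20 − 20) − 0 = 0, and there is no ∂_3, so H_2 = 0.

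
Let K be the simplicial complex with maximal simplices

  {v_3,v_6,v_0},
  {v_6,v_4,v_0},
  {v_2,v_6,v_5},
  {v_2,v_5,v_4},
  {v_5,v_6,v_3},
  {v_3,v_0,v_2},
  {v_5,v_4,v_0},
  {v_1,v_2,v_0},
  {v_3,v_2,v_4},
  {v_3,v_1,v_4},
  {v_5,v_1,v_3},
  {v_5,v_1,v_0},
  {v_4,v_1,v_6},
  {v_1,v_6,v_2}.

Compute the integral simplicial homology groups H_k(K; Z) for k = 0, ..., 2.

H_0 = Z,  H_1 = Z^2,  H_2 = Z.

K has 7 vertices, 21 edges, 14 triangles.
rank ∂_0 = 0, rank ∂_1 = 6 ⇒ b_0 = 7 − 0 − 6 = 1; all invariant factors of ∂_1 are 1 so no torsion. So H_0 = Z.
rank ∂_1 = 6, rank ∂_2 = 13 ⇒ b_1 = 21 − 6 − 13 = 2; all invariant factors of ∂_2 are 1 so no torsion. So H_1 = Z^2.
rank ∂_2 = 13, rank ∂_3 = 0 ⇒ b_2 = 14 − 13 − 0 = 1. So H_2 = Z.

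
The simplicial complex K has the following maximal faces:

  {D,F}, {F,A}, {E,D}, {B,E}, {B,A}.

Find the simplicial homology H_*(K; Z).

We work with the vertex ordering A < B < D < E < F. The simplices of K, each written with vertices in increasing order, are:

  0-simplices (5): A, B, D, E, F
  1-simplices (5): AB, AF, BE, DE, DF

so the chain groups are C_0 ≅ Z^5, C_1 ≅ Z^5.

∂_1: C_1 → C_0 maps an edge to its endpoints' difference, ∂[p,q] = q − p. For instance
  ∂AB = B − A.
The 5×5 boundary matrix has rank 4 and Smith normal form diag(1,1,1,1).

From H_k ≅ ker(∂_k) / im(∂_{k+1}) we obtain:

  H_0: rank C_0 − rank ∂_1 = 5 − 4 = 1, and the invariant factors of ∂_1 are all 1, so H_0 = Z.
  H_1: rank ker ∂_1 − rank ∂_2 = (5 − 4) − 0 = 1, and there is no ∂_2, so H_1 = Z.

As a check, the Euler characteristic is 5 − 5 = 0, which agrees with 1 − 1 = 0.

H_0 ≅ Z,  H_1 ≅ Z.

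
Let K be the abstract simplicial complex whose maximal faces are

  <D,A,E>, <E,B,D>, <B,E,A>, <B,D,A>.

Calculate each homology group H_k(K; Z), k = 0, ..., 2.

H_0 = Z,  H_1 = 0,  H_2 = Z.

Take the total order A < B < D < E on the vertex set. Then K (dimension 2) consists of the simplices:

  0-simplices (4): A, B, D, E
  1-simplices (6): AB, AD, AE, BD, BE, DE
  2-simplices (4): ABD, ABE, ADE, BDE

so the chain groups are C_0 ≅ Z^4, C_1 ≅ Z^6, C_2 ≅ Z^4.

Boundary ∂_1: C_1 → C_0 maps an edge to its endpoints' difference, ∂[p,q] = q − p.
This gives a 4×6 integer matrix of rank 3; reducing to Smith normal form yields diagonal entries (1,1,1).

The boundary map ∂_2: C_2 → C_1 sends each 2-simplex [p,q,r] to [q,r] − [p,r] + [p,q]. For instance
  ∂ABD = BD − AD + AB,
  ∂ABE = BE − AE + AB.
The resulting 6×4 matrix has rank 3, and its Smith normal form has invariant factors (1,1,1).

Reading off H_k = ker ∂_k / im ∂_{k+1}:

  H_0: rank C_0 − rank ∂_1 = 4 − 3 = 1, and the invariant factors of ∂_1 are all 1, so H_0 = Z.
  H_1: rank ker ∂_1 − rank ∂_2 = (6 − 3) − 3 = 0, and the invariant factors of ∂_2 are all 1, so H_1 = 0.
  H_2: rank ker ∂_2 − rank ∂_3 = (4 − 3) − 0 = 1, and there is no ∂_3, so H_2 = Z.

As a check, the Euler characteristic is 4 − 6 + 4 = 2, which agrees with 1 − 0 + 1 = 2.
(K is a triangulation of the 2-sphere S^2.)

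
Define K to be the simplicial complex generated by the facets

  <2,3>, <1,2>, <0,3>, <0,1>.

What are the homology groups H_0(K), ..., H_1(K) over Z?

H_0 = Z,  H_1 = Z.

We work with the vertex ordering 0 < 1 < 2 < 3. The simplices of K, each written with vertices in increasing order, are:

  0-simplices (4): [0], [1], [2], [3]
  1-simplices (4): [0,1], [0,3], [1,2], [2,3]

giving chain groups C_0 ≅ Z^4, C_1 ≅ Z^4.

∂_1: C_1 → C_0 sends each edge [p,q] (with p < q) to q − p.
This gives a 4×4 integer matrix of rank 3; reducing to Smith normal form yields diagonal entries (1,1,1).

Reading off H_k = ker ∂_k / im ∂_{k+1}:

  H_0: rank C_0 − rank ∂_1 = 4 − 3 = 1, and the invariant factors of ∂_1 are all 1, so H_0 ≅ Z.
  H_1: rank ker ∂_1 − rank ∂_2 = (4 − 3) − 0 = 1, and there is no ∂_2, so H_1 ≅ Z.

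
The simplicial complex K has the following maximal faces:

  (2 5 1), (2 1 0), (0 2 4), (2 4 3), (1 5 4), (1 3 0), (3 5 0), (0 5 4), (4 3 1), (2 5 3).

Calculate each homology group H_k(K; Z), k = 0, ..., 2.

K has 6 vertices, 15 edges, 10 triangles.
rank ∂_0 = 0, rank ∂_1 = 5 ⇒ b_0 = 6 − 0 − 5 = 1; all invariant factors of ∂_1 are 1 so no torsion. So H_0 = Z.
rank ∂_1 = 5, rank ∂_2 = 10 ⇒ b_1 = 15 − 5 − 10 = 0; ∂_2 has invariant factor(s) [2] giving torsion. So H_1 = Z/2.
rank ∂_2 = 10, rank ∂_3 = 0 ⇒ b_2 = 10 − 10 − 0 = 0. So H_2 = 0.

H_0 = Z,  H_1 = Z/2,  H_2 = 0.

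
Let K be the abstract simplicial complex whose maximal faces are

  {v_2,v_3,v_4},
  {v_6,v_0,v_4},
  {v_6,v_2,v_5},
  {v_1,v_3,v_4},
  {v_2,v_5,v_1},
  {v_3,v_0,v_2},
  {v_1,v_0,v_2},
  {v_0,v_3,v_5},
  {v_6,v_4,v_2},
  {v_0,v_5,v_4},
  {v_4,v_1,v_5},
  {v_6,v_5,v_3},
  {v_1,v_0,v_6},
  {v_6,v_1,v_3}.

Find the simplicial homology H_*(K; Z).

H_0 ≅ Z,  H_1 ≅ Z^2,  H_2 ≅ Z.

We work with the vertex ordering v_0 < v_1 < v_2 < v_3 < v_4 < v_5 < v_6. The simplices of K, each written with vertices in increasing order, are:

  0-simplices (7): [v_0], [v_1], [v_2], [v_3], [v_4], [v_5], [v_6]
  1-simplices (21): (21 of them)
  2-simplices (14): (14 of them)

so the chain groups are C_0 ≅ Z^7, C_1 ≅ Z^21, C_2 ≅ Z^14.

Boundary ∂_1: C_1 → C_0 is given by ∂[p,q] = [q] − [p].
This gives a 7×21 integer matrix of rank 6; reducing to Smith normal form yields diagonal entries (1,1,1,1,1,1).

The boundary map ∂_2: C_2 → C_1 maps a triangle to the signed sum of its edges. For instance
  ∂[v_0,v_4,v_6] = [v_4,v_6] − [v_0,v_6] + [v_0,v_4],
  ∂[v_2,v_4,v_6] = [v_4,v_6] − [v_2,v_6] + [v_2,v_4].
The resulting 21×14 matrix has rank 13, and its Smith normal form has invariant factors (1,1,1,1,1,1,1,1,1,1,1,1,1).

Now H_k = ker ∂_k / im ∂_{k+1}, so:

  H_0: rank C_0 − rank ∂_1 = 7 − 6 = 1, and the invariant factors of ∂_1 are all 1, so H_0 ≅ Z.
  H_1: rank ker ∂_1 − rank ∂_2 = (21 − 6) − 13 = 2, and the invariant factors of ∂_2 are all 1, so H_1 ≅ Z^2.
  H_2: rank ker ∂_2 − rank ∂_3 = (14 − 13) − 0 = 1, and there is no ∂_3, so H_2 ≅ Z.

As a check, the Euler characteristic is 7 − 21 + 14 = 0, which agrees with 1 − 2 + 1 = 0.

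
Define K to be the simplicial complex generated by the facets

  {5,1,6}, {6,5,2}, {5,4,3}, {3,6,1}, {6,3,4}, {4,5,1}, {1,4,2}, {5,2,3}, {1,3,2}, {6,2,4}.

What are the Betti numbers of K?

K has 6 vertices, 15 edges, 10 triangles.
rank ∂_0 = 0, rank ∂_1 = 5 ⇒ b_0 = 6 − 0 − 5 = 1; all invariant factors of ∂_1 are 1 so no torsion. So H_0 = Z.
rank ∂_1 = 5, rank ∂_2 = 10 ⇒ b_1 = 15 − 5 − 10 = 0; ∂_2 has invariant factor(s) [2] giving torsion. So H_1 = Z/2Z.
rank ∂_2 = 10, rank ∂_3 = 0 ⇒ b_2 = 10 − 10 − 0 = 0. So H_2 = 0.

b_0 = 1, b_1 = 0, b_2 = 0.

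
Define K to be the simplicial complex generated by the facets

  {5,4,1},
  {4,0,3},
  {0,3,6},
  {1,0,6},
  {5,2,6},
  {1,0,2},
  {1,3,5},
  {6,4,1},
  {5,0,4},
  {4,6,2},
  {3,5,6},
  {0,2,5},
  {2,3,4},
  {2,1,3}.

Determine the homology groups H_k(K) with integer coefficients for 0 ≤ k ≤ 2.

Fix the vertex order 0 < 1 < 2 < 3 < 4 < 5 < 6 and write every simplex with vertices in increasing order. Then dim K = 2 and the simplices of K are:

  0-simplices (7): [0], [1], [2], [3], [4], [5], [6]
  1-simplices (21): [0,1], [0,2], [0,3], [0,4], [0,5], [0,6], [1,2], [1,3], [1,4], [1,5], [1,6], [2,3], [2,4], [2,5], [2,6], [3,4], [3,5], [3,6], [4,5], [4,6], [5,6]
  2-simplices (14): [0,1,2], [0,1,6], [0,2,5], [0,3,4], [0,3,6], [0,4,5], [1,2,3], [1,3,5], [1,4,5], [1,4,6], [2,3,4], [2,4,6], [2,5,6], [3,5,6]

giving chain groups C_0 ≅ Z^7, C_1 ≅ Z^21, C_2 ≅ Z^14.

Boundary ∂_1: C_1 → C_0 maps an edge to its endpoints' difference, ∂[p,q] = q − p. For instance
  ∂[0,1] = [1] − [0].
The resulting 7×21 matrix has rank 6, and its Smith normal form has invariant factors (1,1,1,1,1,1).

∂_2: C_2 → C_1 acts by ∂[p,q,r] = [q,r] − [p,r] + [p,q]. For instance
  ∂[1,3,5] = [3,5] − [1,5] + [1,3],
  ∂[1,4,6] = [4,6] − [1,6] + [1,4].
This gives a 21×14 integer matrix of rank 13; reducing to Smith normal form yields diagonal entries (1,1,1,1,1,1,1,1,1,1,1,1,1).

Now H_k = ker ∂_k / im ∂_{k+1}, so:

  H_0: rank C_0 − rank ∂_1 = 7 − 6 = 1, and the invariant factors of ∂_1 are all 1, so H_0 = Z.
  H_1: rank ker ∂_1 − rank ∂_2 = (21 − 6) − 13 = 2, and the invariant factors of ∂_2 are all 1, so H_1 = Z^2.
  H_2: rank ker ∂_2 − rank ∂_3 = (14 − 13) − 0 = 1, and there is no ∂_3, so H_2 = Z.

H_0 = Z,  H_1 = Z^2,  H_2 = Z.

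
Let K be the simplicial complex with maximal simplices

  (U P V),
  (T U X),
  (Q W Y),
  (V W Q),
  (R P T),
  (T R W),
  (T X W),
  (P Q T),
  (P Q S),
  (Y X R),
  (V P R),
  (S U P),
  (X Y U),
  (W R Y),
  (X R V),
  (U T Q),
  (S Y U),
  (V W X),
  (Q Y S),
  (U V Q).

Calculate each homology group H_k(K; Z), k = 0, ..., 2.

Order the vertices as P < Q < R < S < T < U < V < W < X < Y. Listing each simplex with vertices in this order, K has dimension 2 with simplices:

  0-simplices (10): P, Q, R, S, T, U, V, W, X, Y
  1-simplices (30): PQ, PR, PS, PT, PU, PV, QS, QT, QU, QV, QW, QY, RT, RV, RW, RX, RY, SU, SY, TU, TW, TX, UV, UX, UY, VW, VX, WX, WY, XY
  2-simplices (20): PQS, PQT, PRT, PRV, PSU, PUV, QSY, QTU, QUV, QVW, QWY, RTW, RVX, RWY, RXY, SUY, TUX, TWX, UXY, VWX

so the chain groups are C_0 ≅ Z^10, C_1 ≅ Z^30, C_2 ≅ Z^20.

The boundary map ∂_1: C_1 → C_0 sends each edge [p,q] (with p < q) to q − p.
The 10×30 boundary matrix has rank 9 and Smith normal form diag(1,1,1,1,1,1,1,1,1).

The boundary map ∂_2: C_2 → C_1 maps a triangle to the signed sum of its edges. For instance
  ∂RWY = WY − RY + RW,
  ∂PQS = QS − PS + PQ.
The resulting 30×20 matrix has rank 20, and its Smith normal form has invariant factors (1,1,1,1,1,1,1,1,1,1,1,1,1,1,1,1,1,1,1,2).

Computing H_k = (kernel of ∂_k) / (image of ∂_{k+1}):

  H_0: rank C_0 − rank ∂_1 = 10 − 9 = 1, and the invariant factors of ∂_1 are all 1, so H_0 ≅ Z.
  H_1: rank ker ∂_1 − rank ∂_2 = (30 − 9) − 20 = 1, and ∂_2 has invariant factor 2 > 1, so H_1 ≅ Z ⊕ Z/2.
  H_2: rank ker ∂_2 − rank ∂_3 = (20 − 20) − 0 = 0, and there is no ∂_3, so H_2 ≅ 0.

(K is a triangulation of the Klein bottle.)

H_0 = Z,  H_1 = Z ⊕ Z/2,  H_2 = 0.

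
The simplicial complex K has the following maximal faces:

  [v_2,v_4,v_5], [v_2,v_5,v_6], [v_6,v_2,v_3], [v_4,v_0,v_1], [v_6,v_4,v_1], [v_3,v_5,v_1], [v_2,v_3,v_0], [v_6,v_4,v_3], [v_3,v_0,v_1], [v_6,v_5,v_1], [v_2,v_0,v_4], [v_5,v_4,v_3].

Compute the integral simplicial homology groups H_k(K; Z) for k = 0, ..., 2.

Order the vertices as v_0 < v_1 < v_2 < v_3 < v_4 < v_5 < v_6. Listing each simplex with vertices in this order, K has dimension 2 with simplices:

  0-simplices (7): [v_0], [v_1], [v_2], [v_3], [v_4], [v_5], [v_6]
  1-simplices (18): (18 of them)
  2-simplices (12): (12 of them)

so the chain groups are C_0 ≅ Z^7, C_1 ≅ Z^18, C_2 ≅ Z^12.

∂_1: C_1 → C_0 is given by ∂[p,q] = [q] − [p].
The 7×18 boundary matrix has rank 6 and Smith normal form diag(1,1,1,1,1,1).

The boundary map ∂_2: C_2 → C_1 maps a triangle to the signed sum of its edges. For instance
  ∂[v_3,v_4,v_6] = [v_4,v_6] − [v_3,v_6] + [v_3,v_4],
  ∂[v_0,v_1,v_4] = [v_1,v_4] − [v_0,v_4] + [v_0,v_1].
As a 18×12 matrix over Z this has rank 12, with invariant factors (1,1,1,1,1,1,1,1,1,1,1,2).

Reading off H_k = ker ∂_k / im ∂_{k+1}:

  H_0: rank C_0 − rank ∂_1 = 7 − 6 = 1, and the invariant factors of ∂_1 are all 1, so H_0 ≅ Z.
  H_1: rank ker ∂_1 − rank ∂_2 = (18 − 6) − 12 = 0, and ∂_2 has invariant factor 2 > 1, so H_1 ≅ Z/2Z.
  H_2: rank ker ∂_2 − rank ∂_3 = (12 − 12) − 0 = 0, and there is no ∂_3, so H_2 ≅ 0.

As a check, the Euler characteristic is 7 − 18 + 12 = 1, which agrees with 1 − 0 + 0 = 1.

H_0 = Z,  H_1 = Z/2Z,  H_2 = 0.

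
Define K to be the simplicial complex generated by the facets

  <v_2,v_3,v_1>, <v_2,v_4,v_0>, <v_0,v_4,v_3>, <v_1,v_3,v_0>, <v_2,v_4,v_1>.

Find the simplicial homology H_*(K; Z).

We work with the vertex ordering v_0 < v_1 < v_2 < v_3 < v_4. The simplices of K, each written with vertices in increasing order, are:

  0-simplices (5): [v_0], [v_1], [v_2], [v_3], [v_4]
  1-simplices (10): [v_0,v_1], [v_0,v_2], [v_0,v_3], [v_0,v_4], [v_1,v_2], [v_1,v_3], [v_1,v_4], [v_2,v_3], [v_2,v_4], [v_3,v_4]
  2-simplices (5): [v_0,v_1,v_3], [v_0,v_2,v_4], [v_0,v_3,v_4], [v_1,v_2,v_3], [v_1,v_2,v_4]

Hence C_0 ≅ Z^5, C_1 ≅ Z^10, C_2 ≅ Z^5.

Boundary ∂_1: C_1 → C_0 maps an edge to its endpoints' difference, ∂[p,q] = q − p. For instance
  ∂[v_0,v_2] = [v_2] − [v_0].
This gives a 5×10 integer matrix of rank 4; reducing to Smith normal form yields diagonal entries (1,1,1,1).

Boundary ∂_2: C_2 → C_1 maps a triangle to the signed sum of its edges. For instance
  ∂[v_1,v_2,v_4] = [v_2,v_4] − [v_1,v_4] + [v_1,v_2],
  ∂[v_0,v_2,v_4] = [v_2,v_4] − [v_0,v_4] + [v_0,v_2].
This gives a 10×5 integer matrix of rank 5; reducing to Smith normal form yields diagonal entries (1,1,1,1,1).

From H_k ≅ ker(∂_k) / im(∂_{k+1}) we obtain:

  H_0: rank C_0 − rank ∂_1 = 5 − 4 = 1, and the invariant factors of ∂_1 are all 1, so H_0 ≅ Z.
  H_1: rank ker ∂_1 − rank ∂_2 = (10 − 4) − 5 = 1, and the invariant factors of ∂_2 are all 1, so H_1 ≅ Z.
  H_2: rank ker ∂_2 − rank ∂_3 = (5 − 5) − 0 = 0, and there is no ∂_3, so H_2 ≅ 0.

H_0 = Z,  H_1 = Z,  H_2 = 0.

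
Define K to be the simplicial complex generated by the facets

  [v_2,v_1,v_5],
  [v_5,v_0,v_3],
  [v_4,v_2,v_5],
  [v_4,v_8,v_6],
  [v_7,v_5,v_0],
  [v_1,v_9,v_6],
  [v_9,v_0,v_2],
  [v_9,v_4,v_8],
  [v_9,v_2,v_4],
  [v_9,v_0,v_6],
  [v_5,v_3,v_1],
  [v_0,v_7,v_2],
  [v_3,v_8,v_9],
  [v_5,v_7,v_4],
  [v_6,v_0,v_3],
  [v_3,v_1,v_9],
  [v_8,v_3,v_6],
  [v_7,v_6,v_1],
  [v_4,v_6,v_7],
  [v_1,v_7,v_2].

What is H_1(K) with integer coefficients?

Order the vertices as v_0 < v_1 < v_2 < v_3 < v_4 < v_5 < v_6 < v_7 < v_8 < v_9. Listing each simplex with vertices in this order, K has dimension 2 with simplices:

  0-simplices (10): [v_0], [v_1], [v_2], [v_3], [v_4], [v_5], [v_6], [v_7], [v_8], [v_9]
  1-simplices (30): (30 of them)
  2-simplices (20): (20 of them)

Hence C_0 ≅ Z^10, C_1 ≅ Z^30, C_2 ≅ Z^20.

∂_1: C_1 → C_0 is given by ∂[p,q] = [q] − [p]. For instance
  ∂[v_2,v_4] = [v_4] − [v_2].
The resulting 10×30 matrix has rank 9, and its Smith normal form has invariant factors (1,1,1,1,1,1,1,1,1).

The boundary map ∂_2: C_2 → C_1 maps a triangle to the signed sum of its edges. For instance
  ∂[v_1,v_2,v_5] = [v_2,v_5] − [v_1,v_5] + [v_1,v_2],
  ∂[v_3,v_8,v_9] = [v_8,v_9] − [v_3,v_9] + [v_3,v_8].
The 30×20 boundary matrix has rank 20 and Smith normal form diag(1,1,1,1,1,1,1,1,1,1,1,1,1,1,1,1,1,1,1,2).

Now H_k = ker ∂_k / im ∂_{k+1}, so:

  H_1: rank ker ∂_1 − rank ∂_2 = (30 − 9) − 20 = 1, and ∂_2 has invariant factor 2 > 1, so H_1 ≅ Z ⊕ Z/2Z.

H_1 ≅ Z ⊕ Z/2Z.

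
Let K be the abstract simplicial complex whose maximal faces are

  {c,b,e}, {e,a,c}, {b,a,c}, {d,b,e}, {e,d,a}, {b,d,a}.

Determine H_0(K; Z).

H_0 ≅ Z.

We work with the vertex ordering a < b < c < d < e. The simplices of K, each written with vertices in increasing order, are:

  0-simplices (5): a, b, c, d, e
  1-simplices (9): ab, ac, ad, ae, bc, bd, be, ce, de
  2-simplices (6): abc, abd, ace, ade, bce, bde

so the chain groups are C_0 ≅ Z^5, C_1 ≅ Z^9, C_2 ≅ Z^6.

Boundary ∂_1: C_1 → C_0 is given by ∂[p,q] = [q] − [p].
The 5×9 boundary matrix has rank 4 and Smith normal form diag(1,1,1,1).

The boundary map ∂_2: C_2 → C_1 maps a triangle to the signed sum of its edges. For instance
  ∂abc = bc − ac + ab,
  ∂ade = de − ae + ad.
The 9×6 boundary matrix has rank 5 and Smith normal form diag(1,1,1,1,1).

Now H_k = ker ∂_k / im ∂_{k+1}, so:

  H_0: rank C_0 − rank ∂_1 = 5 − 4 = 1, and the invariant factors of ∂_1 are all 1, so H_0 ≅ Z.

(K is a triangulation of the 2-sphere S^2.)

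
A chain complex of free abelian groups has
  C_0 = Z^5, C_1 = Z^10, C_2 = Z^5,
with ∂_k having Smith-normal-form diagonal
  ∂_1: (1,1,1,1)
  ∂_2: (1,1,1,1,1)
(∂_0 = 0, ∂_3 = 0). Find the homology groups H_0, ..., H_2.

H_0 = Z,  H_1 = Z,  H_2 = 0.

H_0: b_0 = 5 − 0 − 4 = 1; torsion from ∂_1 factors > 1: none. So H_0 = Z.
H_1: b_1 = 10 − 4 − 5 = 1; torsion from ∂_2 factors > 1: none. So H_1 = Z.
H_2: b_2 = 5 − 5 − 0 = 0; torsion from ∂_3 factors > 1: none. So H_2 = 0.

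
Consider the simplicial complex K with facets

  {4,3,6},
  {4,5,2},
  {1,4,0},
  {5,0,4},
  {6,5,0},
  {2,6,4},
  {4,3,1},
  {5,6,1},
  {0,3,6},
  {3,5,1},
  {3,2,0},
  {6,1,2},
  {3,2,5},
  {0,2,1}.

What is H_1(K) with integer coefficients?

H_1 = Z^2.

We work with the vertex ordering 0 < 1 < 2 < 3 < 4 < 5 < 6. The simplices of K, each written with vertices in increasing order, are:

  0-simplices (7): [0], [1], [2], [3], [4], [5], [6]
  1-simplices (21): [0,1], [0,2], [0,3], [0,4], [0,5], [0,6], [1,2], [1,3], [1,4], [1,5], [1,6], [2,3], [2,4], [2,5], [2,6], [3,4], [3,5], [3,6], [4,5], [4,6], [5,6]
  2-simplices (14): [0,1,2], [0,1,4], [0,2,3], [0,3,6], [0,4,5], [0,5,6], [1,2,6], [1,3,4], [1,3,5], [1,5,6], [2,3,5], [2,4,5], [2,4,6], [3,4,6]

giving chain groups C_0 ≅ Z^7, C_1 ≅ Z^21, C_2 ≅ Z^14.

∂_1: C_1 → C_0 is given by ∂[p,q] = [q] − [p]. For instance
  ∂[0,4] = [4] − [0].
The 7×21 boundary matrix has rank 6 and Smith normal form diag(1,1,1,1,1,1).

Boundary ∂_2: C_2 → C_1 sends each 2-simplex [p,q,r] to [q,r] − [p,r] + [p,q]. For instance
  ∂[1,3,4] = [3,4] − [1,4] + [1,3],
  ∂[2,4,5] = [4,5] − [2,5] + [2,4].
The resulting 21×14 matrix has rank 13, and its Smith normal form has invariant factors (1,1,1,1,1,1,1,1,1,1,1,1,1).

Now H_k = ker ∂_k / im ∂_{k+1}, so:

  H_1: rank ker ∂_1 − rank ∂_2 = (21 − 6) − 13 = 2, and the invariant factors of ∂_2 are all 1, so H_1 ≅ Z^2.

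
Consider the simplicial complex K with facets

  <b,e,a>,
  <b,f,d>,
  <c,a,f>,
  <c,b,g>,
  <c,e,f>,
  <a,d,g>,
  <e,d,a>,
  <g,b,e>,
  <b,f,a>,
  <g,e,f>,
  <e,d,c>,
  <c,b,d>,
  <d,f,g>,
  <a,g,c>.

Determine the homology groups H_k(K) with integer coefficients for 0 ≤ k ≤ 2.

Fix the vertex order a < b < c < d < e < f < g and write every simplex with vertices in increasing order. Then dim K = 2 and the simplices of K are:

  0-simplices (7): a, b, c, d, e, f, g
  1-simplices (21): ab, ac, ad, ae, af, ag, bc, bd, be, bf, bg, cd, ce, cf, cg, de, df, dg, ef, eg, fg
  2-simplices (14): abe, abf, acf, acg, ade, adg, bcd, bcg, bdf, beg, cde, cef, dfg, efg

so the chain groups are C_0 ≅ Z^7, C_1 ≅ Z^21, C_2 ≅ Z^14.

The boundary map ∂_1: C_1 → C_0 is given by ∂[p,q] = [q] − [p].
As a 7×21 matrix over Z this has rank 6, with invariant factors (1,1,1,1,1,1).

∂_2: C_2 → C_1 maps a triangle to the signed sum of its edges. For instance
  ∂cde = de − ce + cd,
  ∂acg = cg − ag + ac.
The 21×14 boundary matrix has rank 13 and Smith normal form diag(1,1,1,1,1,1,1,1,1,1,1,1,1).

Computing H_k = (kernel of ∂_k) / (image of ∂_{k+1}):

  H_0: rank C_0 − rank ∂_1 = 7 − 6 = 1, and the invariant factors of ∂_1 are all 1, so H_0 ≅ Z.
  H_1: rank ker ∂_1 − rank ∂_2 = (21 − 6) − 13 = 2, and the invariant factors of ∂_2 are all 1, so H_1 ≅ Z^2.
  H_2: rank ker ∂_2 − rank ∂_3 = (14 − 13) − 0 = 1, and there is no ∂_3, so H_2 ≅ Z.

(K is a triangulation of the torus T^2.)

H_0 ≅ Z,  H_1 ≅ Z^2,  H_2 ≅ Z.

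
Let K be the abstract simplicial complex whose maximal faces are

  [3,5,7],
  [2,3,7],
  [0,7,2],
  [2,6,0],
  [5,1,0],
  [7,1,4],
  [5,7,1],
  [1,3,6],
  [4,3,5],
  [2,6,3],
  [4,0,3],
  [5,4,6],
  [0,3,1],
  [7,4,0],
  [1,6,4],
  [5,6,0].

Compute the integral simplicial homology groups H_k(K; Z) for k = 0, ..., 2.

H_0 = Z,  H_1 = Z^2,  H_2 = Z.

Take the total order 0 < 1 < 2 < 3 < 4 < 5 < 6 < 7 on the vertex set. Then K (dimension 2) consists of the simplices:

  0-simplices (8): [0], [1], [2], [3], [4], [5], [6], [7]
  1-simplices (24): (24 of them)
  2-simplices (16): [0,1,3], [0,1,5], [0,2,6], [0,2,7], [0,3,4], [0,4,7], [0,5,6], [1,3,6], [1,4,6], [1,4,7], [1,5,7], [2,3,6], [2,3,7], [3,4,5], [3,5,7], [4,5,6]

giving chain groups C_0 ≅ Z^8, C_1 ≅ Z^24, C_2 ≅ Z^16.

The boundary map ∂_1: C_1 → C_0 sends each edge [p,q] (with p < q) to q − p. For instance
  ∂[0,6] = [6] − [0].
The resulting 8×24 matrix has rank 7, and its Smith normal form has invariant factors (1,1,1,1,1,1,1).

The boundary map ∂_2: C_2 → C_1 maps a triangle to the signed sum of its edges. For instance
  ∂[3,5,7] = [5,7] − [3,7] + [3,5],
  ∂[0,3,4] = [3,4] − [0,4] + [0,3].
The resulting 24×16 matrix has rank 15, and its Smith normal form has invariant factors (1,1,1,1,1,1,1,1,1,1,1,1,1,1,1).

Computing H_k = (kernel of ∂_k) / (image of ∂_{k+1}):

  H_0: rank C_0 − rank ∂_1 = 8 − 7 = 1, and the invariant factors of ∂_1 are all 1, so H_0 = Z.
  H_1: rank ker ∂_1 − rank ∂_2 = (24 − 7) − 15 = 2, and the invariant factors of ∂_2 are all 1, so H_1 = Z^2.
  H_2: rank ker ∂_2 − rank ∂_3 = (16 − 15) − 0 = 1, and there is no ∂_3, so H_2 = Z.

(K is a triangulation of the torus T^2.)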